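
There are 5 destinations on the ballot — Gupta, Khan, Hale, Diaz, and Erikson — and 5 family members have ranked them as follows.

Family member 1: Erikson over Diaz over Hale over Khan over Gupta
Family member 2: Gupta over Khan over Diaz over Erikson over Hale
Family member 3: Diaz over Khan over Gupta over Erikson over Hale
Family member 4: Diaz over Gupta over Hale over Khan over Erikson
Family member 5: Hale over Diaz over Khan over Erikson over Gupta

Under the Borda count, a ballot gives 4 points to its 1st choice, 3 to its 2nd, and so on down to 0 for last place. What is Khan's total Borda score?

Borda scores:
  Gupta: 0 + 4 + 2 + 3 + 0 = 9
  Khan: 1 + 3 + 3 + 1 + 2 = 10
  Hale: 2 + 0 + 0 + 2 + 4 = 8
  Diaz: 3 + 2 + 4 + 4 + 3 = 16
  Erikson: 4 + 1 + 1 + 0 + 1 = 7

10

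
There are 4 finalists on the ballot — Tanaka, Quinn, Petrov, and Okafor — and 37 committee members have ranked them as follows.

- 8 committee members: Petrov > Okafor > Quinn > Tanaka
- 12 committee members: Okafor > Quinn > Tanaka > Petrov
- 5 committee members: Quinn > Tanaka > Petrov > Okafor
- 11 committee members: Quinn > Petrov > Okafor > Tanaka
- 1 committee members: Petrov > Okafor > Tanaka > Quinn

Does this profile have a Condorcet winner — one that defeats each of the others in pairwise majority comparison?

No

Head-to-head results (37 voters total):
Tanaka vs Quinn: Quinn wins 36–1.
Tanaka vs Petrov: Petrov wins 20–17.
Tanaka vs Okafor: Okafor wins 32–5.
Quinn vs Petrov: Quinn wins 28–9.
Quinn vs Okafor: Okafor wins 21–16.
Petrov vs Okafor: Petrov wins 25–12.
No candidate beats all others: Quinn beats Petrov beats Okafor beats Quinn, a majority cycle.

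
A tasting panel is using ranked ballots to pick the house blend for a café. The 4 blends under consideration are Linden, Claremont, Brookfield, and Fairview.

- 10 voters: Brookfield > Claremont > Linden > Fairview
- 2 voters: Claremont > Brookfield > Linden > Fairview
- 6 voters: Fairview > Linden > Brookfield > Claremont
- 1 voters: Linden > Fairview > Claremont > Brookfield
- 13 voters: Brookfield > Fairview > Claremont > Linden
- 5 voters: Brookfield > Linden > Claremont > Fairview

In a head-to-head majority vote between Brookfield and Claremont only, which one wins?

Ballots ranking Brookfield above Claremont: 10+6+13+5 = 34.
Ballots ranking Claremont above Brookfield: 2+1 = 3.
Brookfield wins the head-to-head, 34–3.

Brookfield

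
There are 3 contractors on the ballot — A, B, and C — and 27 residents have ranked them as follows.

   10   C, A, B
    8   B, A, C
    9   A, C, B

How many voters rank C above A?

Ballots ranking C above A: 10.
Ballots ranking A above C: 8+9 = 17.
So 10 of 27 voters prefer C to A.

10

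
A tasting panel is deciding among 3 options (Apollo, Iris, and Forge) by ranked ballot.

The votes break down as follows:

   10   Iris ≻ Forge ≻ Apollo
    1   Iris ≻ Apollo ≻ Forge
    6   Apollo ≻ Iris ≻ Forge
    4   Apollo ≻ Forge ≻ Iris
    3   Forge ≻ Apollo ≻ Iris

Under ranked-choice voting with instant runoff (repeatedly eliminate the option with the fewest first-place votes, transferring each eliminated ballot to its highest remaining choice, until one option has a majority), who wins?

Apollo

Round 1: Iris 11, Apollo 10, Forge 3. Forge has the fewest and is eliminated.
Round 2: Apollo 13, Iris 11. Apollo has a majority.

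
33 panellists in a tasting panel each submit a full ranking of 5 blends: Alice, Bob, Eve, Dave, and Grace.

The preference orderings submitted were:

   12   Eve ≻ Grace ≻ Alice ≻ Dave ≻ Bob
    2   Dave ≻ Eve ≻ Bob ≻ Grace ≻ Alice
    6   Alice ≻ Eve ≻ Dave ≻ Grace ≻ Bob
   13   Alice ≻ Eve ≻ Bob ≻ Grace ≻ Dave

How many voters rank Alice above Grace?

19

Ballots ranking Alice above Grace: 6+13 = 19.
Ballots ranking Grace above Alice: 12+2 = 14.
So 19 of 33 voters prefer Alice to Grace.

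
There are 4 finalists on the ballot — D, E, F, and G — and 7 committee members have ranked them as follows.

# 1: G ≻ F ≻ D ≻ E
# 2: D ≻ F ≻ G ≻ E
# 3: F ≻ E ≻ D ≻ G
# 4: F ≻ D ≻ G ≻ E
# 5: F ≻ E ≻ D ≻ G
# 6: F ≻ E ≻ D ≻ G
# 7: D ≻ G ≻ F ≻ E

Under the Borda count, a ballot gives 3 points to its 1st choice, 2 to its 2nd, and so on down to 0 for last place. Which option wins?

F

Borda scores:
  D: 1 + 3 + 1 + 2 + 1 + 1 + 3 = 12
  E: 0 + 0 + 2 + 0 + 2 + 2 + 0 = 6
  F: 2 + 2 + 3 + 3 + 3 + 3 + 1 = 17
  G: 3 + 1 + 0 + 1 + 0 + 0 + 2 = 7
F has the highest total.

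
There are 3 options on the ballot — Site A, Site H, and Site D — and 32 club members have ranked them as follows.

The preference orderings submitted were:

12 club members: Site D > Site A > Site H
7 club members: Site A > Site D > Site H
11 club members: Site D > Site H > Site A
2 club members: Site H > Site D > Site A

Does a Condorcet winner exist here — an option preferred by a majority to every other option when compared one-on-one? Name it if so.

Site D

Head-to-head results (32 voters total):
Site A vs Site H: Site A wins 19–13.
Site A vs Site D: Site D wins 25–7.
Site H vs Site D: Site D wins 30–2.
Site D beats each rival — Site A (25–7), Site H (30–2) — so Site D is the Condorcet winner.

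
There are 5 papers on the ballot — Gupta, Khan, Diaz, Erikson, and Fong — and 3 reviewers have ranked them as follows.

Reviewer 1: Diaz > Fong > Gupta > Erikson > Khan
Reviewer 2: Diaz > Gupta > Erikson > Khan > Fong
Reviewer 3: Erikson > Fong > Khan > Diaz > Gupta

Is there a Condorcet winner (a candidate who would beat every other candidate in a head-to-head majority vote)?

Yes

Head-to-head results (3 voters total):
Gupta vs Khan: Gupta wins 2–1.
Gupta vs Diaz: Diaz wins 3–0.
Gupta vs Erikson: Gupta wins 2–1.
Gupta vs Fong: Fong wins 2–1.
Khan vs Diaz: Diaz wins 2–1.
Khan vs Erikson: Erikson wins 3–0.
Khan vs Fong: Fong wins 2–1.
Diaz vs Erikson: Diaz wins 2–1.
Diaz vs Fong: Diaz wins 2–1.
Erikson vs Fong: Erikson wins 2–1.
Diaz beats each rival — Gupta (3–0), Khan (2–1), Erikson (2–1), Fong (2–1) — so Diaz is the Condorcet winner.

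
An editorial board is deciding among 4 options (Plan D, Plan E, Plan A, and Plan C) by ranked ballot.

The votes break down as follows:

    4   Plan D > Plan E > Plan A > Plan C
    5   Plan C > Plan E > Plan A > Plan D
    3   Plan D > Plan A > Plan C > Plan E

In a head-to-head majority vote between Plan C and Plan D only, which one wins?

Plan D

Ballots ranking Plan C above Plan D: 5.
Ballots ranking Plan D above Plan C: 4+3 = 7.
Plan D wins the head-to-head, 7–5.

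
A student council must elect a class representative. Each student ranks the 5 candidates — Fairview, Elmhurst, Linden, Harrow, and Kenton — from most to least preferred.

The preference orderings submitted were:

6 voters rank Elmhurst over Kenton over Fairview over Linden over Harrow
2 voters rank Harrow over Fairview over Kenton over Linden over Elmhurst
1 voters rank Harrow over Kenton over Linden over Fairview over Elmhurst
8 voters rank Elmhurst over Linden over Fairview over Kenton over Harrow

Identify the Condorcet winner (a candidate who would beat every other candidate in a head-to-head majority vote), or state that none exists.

Head-to-head results (17 voters total):
Fairview vs Elmhurst: Elmhurst wins 14–3.
Fairview vs Linden: Linden wins 9–8.
Fairview vs Harrow: Fairview wins 14–3.
Fairview vs Kenton: Fairview wins 10–7.
Elmhurst vs Linden: Elmhurst wins 14–3.
Elmhurst vs Harrow: Elmhurst wins 14–3.
Elmhurst vs Kenton: Elmhurst wins 14–3.
Linden vs Harrow: Linden wins 14–3.
Linden vs Kenton: Kenton wins 9–8.
Harrow vs Kenton: Kenton wins 14–3.
Elmhurst beats each rival — Fairview (14–3), Linden (14–3), Harrow (14–3), Kenton (14–3) — so Elmhurst is the Condorcet winner.

Elmhurst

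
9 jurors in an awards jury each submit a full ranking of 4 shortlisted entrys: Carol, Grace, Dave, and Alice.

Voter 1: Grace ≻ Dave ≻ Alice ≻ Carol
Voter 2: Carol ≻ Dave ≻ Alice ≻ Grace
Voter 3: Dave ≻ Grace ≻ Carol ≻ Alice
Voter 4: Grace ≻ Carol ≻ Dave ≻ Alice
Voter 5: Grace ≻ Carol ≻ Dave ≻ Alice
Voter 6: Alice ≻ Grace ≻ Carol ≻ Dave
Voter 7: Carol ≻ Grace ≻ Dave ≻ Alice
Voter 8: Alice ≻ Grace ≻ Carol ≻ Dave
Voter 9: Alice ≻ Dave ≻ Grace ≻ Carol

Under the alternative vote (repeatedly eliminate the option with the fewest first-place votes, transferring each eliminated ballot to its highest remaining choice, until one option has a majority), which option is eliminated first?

Dave

Round 1: Grace 3, Alice 3, Carol 2, Dave 1. Dave has the fewest and is eliminated.
Round 2: Grace 4, Alice 3, Carol 2. Carol has the fewest and is eliminated.
Round 3: Grace 5, Alice 4. Grace has a majority.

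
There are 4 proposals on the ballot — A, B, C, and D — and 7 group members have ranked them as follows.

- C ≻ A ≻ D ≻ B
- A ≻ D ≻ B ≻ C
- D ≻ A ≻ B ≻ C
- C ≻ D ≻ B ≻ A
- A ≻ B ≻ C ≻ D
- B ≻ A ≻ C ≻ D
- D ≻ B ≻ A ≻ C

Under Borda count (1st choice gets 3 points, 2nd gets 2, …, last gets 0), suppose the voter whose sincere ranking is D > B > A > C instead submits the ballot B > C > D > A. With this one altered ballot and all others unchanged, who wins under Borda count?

Borda totals with the altered ballot: A 12, B 11, C 10, D 9.
The winner is unchanged: still A.

A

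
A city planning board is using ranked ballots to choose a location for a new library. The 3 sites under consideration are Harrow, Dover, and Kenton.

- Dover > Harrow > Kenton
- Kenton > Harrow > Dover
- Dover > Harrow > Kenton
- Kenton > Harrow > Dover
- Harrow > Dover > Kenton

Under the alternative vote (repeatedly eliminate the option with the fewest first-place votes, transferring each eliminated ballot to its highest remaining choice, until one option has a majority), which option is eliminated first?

Harrow

Round 1: Dover 2, Kenton 2, Harrow 1. Harrow has the fewest and is eliminated.
Round 2: Dover 3, Kenton 2. Dover has a majority.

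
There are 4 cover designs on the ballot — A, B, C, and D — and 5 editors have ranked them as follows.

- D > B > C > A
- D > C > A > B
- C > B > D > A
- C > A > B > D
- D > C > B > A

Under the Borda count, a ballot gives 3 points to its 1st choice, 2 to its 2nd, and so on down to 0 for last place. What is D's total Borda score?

10

Borda scores:
  A: 0 + 1 + 0 + 2 + 0 = 3
  B: 2 + 0 + 2 + 1 + 1 = 6
  C: 1 + 2 + 3 + 3 + 2 = 11
  D: 3 + 3 + 1 + 0 + 3 = 10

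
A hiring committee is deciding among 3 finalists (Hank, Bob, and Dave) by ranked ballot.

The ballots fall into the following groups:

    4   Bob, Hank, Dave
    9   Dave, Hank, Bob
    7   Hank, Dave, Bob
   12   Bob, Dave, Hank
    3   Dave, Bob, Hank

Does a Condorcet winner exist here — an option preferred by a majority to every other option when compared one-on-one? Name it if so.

Dave

Head-to-head results (35 voters total):
Hank vs Bob: Bob wins 19–16.
Hank vs Dave: Dave wins 24–11.
Bob vs Dave: Dave wins 19–16.
Dave beats each rival — Hank (24–11), Bob (19–16) — so Dave is the Condorcet winner.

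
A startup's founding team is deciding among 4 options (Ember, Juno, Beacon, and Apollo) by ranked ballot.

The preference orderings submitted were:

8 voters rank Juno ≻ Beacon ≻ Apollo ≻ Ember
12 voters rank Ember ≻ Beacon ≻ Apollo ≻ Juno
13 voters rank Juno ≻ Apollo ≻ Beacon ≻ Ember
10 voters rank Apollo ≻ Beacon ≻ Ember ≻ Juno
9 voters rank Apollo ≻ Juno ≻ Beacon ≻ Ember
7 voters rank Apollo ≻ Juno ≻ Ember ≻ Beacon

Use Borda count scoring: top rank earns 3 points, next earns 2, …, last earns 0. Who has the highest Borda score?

Borda scores:
  Ember: 8·0 + 12·3 + 13·0 + 10·1 + 9·0 + 7·1 = 53
  Juno: 8·3 + 12·0 + 13·3 + 10·0 + 9·2 + 7·2 = 95
  Beacon: 8·2 + 12·2 + 13·1 + 10·2 + 9·1 + 7·0 = 82
  Apollo: 8·1 + 12·1 + 13·2 + 10·3 + 9·3 + 7·3 = 124
Apollo has the highest total.

Apollo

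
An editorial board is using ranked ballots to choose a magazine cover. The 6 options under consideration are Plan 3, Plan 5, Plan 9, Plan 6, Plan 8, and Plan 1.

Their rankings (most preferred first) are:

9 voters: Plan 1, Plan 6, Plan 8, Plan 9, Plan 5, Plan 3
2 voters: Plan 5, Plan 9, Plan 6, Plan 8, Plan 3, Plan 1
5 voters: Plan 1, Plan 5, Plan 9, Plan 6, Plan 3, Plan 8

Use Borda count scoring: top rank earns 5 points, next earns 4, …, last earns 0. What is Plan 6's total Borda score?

52

Borda scores:
  Plan 3: 9·0 + 2·1 + 5·1 = 7
  Plan 5: 9·1 + 2·5 + 5·4 = 39
  Plan 9: 9·2 + 2·4 + 5·3 = 41
  Plan 6: 9·4 + 2·3 + 5·2 = 52
  Plan 8: 9·3 + 2·2 + 5·0 = 31
  Plan 1: 9·5 + 2·0 + 5·5 = 70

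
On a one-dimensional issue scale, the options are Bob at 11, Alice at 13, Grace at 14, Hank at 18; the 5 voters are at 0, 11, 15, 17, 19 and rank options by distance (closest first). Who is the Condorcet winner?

With single-peaked preferences on a line, the Condorcet winner is the candidate closest to the median voter.
The median voter (position 15) is closest to Grace at 14.
Check: Grace vs Hank — voters closer to Grace: 3 of 5.

Grace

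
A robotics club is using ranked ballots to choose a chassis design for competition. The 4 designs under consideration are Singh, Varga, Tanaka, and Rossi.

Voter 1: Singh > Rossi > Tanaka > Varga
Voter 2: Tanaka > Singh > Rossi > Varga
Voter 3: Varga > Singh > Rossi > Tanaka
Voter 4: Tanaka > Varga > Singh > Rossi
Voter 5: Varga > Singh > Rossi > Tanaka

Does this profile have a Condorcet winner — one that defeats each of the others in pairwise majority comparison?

No

Head-to-head results (5 voters total):
Singh vs Varga: Varga wins 3–2.
Singh vs Tanaka: Singh wins 3–2.
Singh vs Rossi: Singh wins 5–0.
Varga vs Tanaka: Tanaka wins 3–2.
Varga vs Rossi: Varga wins 3–2.
Tanaka vs Rossi: Rossi wins 3–2.
No candidate beats all others: Singh beats Tanaka beats Varga beats Singh, a majority cycle.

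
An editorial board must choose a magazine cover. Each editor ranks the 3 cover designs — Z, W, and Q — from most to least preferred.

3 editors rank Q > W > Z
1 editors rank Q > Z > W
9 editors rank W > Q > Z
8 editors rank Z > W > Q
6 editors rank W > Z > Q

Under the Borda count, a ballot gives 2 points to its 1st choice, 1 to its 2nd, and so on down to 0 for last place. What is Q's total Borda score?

17

Borda scores:
  Z: 3·0 + 1 + 9·0 + 8·2 + 6·1 = 23
  W: 3·1 + 0 + 9·2 + 8·1 + 6·2 = 41
  Q: 3·2 + 2 + 9·1 + 8·0 + 6·0 = 17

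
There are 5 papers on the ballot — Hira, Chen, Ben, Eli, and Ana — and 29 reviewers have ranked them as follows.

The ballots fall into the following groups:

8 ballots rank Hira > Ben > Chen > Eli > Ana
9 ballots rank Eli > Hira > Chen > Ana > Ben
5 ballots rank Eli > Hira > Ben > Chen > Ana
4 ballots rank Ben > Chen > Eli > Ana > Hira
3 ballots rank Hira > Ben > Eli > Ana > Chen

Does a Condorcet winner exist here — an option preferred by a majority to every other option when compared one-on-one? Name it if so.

Head-to-head results (29 voters total):
Hira vs Chen: Hira wins 25–4.
Hira vs Ben: Hira wins 25–4.
Hira vs Eli: Eli wins 18–11.
Hira vs Ana: Hira wins 25–4.
Chen vs Ben: Ben wins 20–9.
Chen vs Eli: Eli wins 17–12.
Chen vs Ana: Chen wins 26–3.
Ben vs Eli: Ben wins 15–14.
Ben vs Ana: Ben wins 20–9.
Eli vs Ana: Eli wins 29–0.
No candidate beats all others: Hira beats Ben beats Eli beats Hira, a majority cycle.

None — there is no Condorcet winner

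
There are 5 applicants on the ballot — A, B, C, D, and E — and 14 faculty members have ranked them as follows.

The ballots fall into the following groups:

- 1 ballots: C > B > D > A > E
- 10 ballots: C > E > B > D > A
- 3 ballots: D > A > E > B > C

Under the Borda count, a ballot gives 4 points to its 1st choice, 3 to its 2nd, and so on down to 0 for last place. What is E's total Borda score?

36

Borda scores:
  A: 1 + 10·0 + 3·3 = 10
  B: 3 + 10·2 + 3·1 = 26
  C: 4 + 10·4 + 3·0 = 44
  D: 2 + 10·1 + 3·4 = 24
  E: 0 + 10·3 + 3·2 = 36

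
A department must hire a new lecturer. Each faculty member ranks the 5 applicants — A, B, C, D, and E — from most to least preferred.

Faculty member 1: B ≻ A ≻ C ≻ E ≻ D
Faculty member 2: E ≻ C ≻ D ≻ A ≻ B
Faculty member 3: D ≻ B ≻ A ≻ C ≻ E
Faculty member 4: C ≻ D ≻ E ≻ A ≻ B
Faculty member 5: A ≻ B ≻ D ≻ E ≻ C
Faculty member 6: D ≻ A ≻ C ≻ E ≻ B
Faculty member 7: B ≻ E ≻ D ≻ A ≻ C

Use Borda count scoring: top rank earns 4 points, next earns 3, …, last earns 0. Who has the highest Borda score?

Borda scores:
  A: 3 + 1 + 2 + 1 + 4 + 3 + 1 = 15
  B: 4 + 0 + 3 + 0 + 3 + 0 + 4 = 14
  C: 2 + 3 + 1 + 4 + 0 + 2 + 0 = 12
  D: 0 + 2 + 4 + 3 + 2 + 4 + 2 = 17
  E: 1 + 4 + 0 + 2 + 1 + 1 + 3 = 12
D has the highest total.

D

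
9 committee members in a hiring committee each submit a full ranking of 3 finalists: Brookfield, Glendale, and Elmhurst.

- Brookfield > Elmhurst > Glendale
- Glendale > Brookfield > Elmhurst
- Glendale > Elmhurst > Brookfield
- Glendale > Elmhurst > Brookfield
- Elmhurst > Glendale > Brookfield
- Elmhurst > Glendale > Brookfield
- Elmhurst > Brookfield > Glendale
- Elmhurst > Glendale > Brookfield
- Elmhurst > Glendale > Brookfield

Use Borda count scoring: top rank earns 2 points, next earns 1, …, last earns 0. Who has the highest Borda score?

Elmhurst

Borda scores:
  Brookfield: 2 + 1 + 0 + 0 + 0 + 0 + 1 + 0 + 0 = 4
  Glendale: 0 + 2 + 2 + 2 + 1 + 1 + 0 + 1 + 1 = 10
  Elmhurst: 1 + 0 + 1 + 1 + 2 + 2 + 2 + 2 + 2 = 13
Elmhurst has the highest total.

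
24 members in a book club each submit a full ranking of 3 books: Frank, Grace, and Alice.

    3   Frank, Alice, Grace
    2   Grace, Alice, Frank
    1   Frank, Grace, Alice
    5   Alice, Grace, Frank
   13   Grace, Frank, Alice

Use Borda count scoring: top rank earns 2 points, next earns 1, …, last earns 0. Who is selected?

Borda scores:
  Frank: 3·2 + 2·0 + 2 + 5·0 + 13·1 = 21
  Grace: 3·0 + 2·2 + 1 + 5·1 + 13·2 = 36
  Alice: 3·1 + 2·1 + 0 + 5·2 + 13·0 = 15
Grace has the highest total.

Grace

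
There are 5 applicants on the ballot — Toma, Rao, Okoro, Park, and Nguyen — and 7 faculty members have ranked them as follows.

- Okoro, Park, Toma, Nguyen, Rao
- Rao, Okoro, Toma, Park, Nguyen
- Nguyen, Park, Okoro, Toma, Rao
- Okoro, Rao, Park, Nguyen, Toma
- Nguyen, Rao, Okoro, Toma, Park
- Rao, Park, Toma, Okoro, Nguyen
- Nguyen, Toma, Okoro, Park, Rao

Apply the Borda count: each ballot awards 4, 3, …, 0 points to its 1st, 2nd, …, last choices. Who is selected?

Borda scores:
  Toma: 2 + 2 + 1 + 0 + 1 + 2 + 3 = 11
  Rao: 0 + 4 + 0 + 3 + 3 + 4 + 0 = 14
  Okoro: 4 + 3 + 2 + 4 + 2 + 1 + 2 = 18
  Park: 3 + 1 + 3 + 2 + 0 + 3 + 1 = 13
  Nguyen: 1 + 0 + 4 + 1 + 4 + 0 + 4 = 14
Okoro has the highest total.

Okoro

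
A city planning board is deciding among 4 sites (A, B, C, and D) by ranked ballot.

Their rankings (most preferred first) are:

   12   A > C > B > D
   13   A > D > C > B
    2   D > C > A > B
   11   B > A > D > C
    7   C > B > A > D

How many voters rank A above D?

43

Ballots ranking A above D: 12+13+11+7 = 43.
Ballots ranking D above A: 2.
So 43 of 45 voters prefer A to D.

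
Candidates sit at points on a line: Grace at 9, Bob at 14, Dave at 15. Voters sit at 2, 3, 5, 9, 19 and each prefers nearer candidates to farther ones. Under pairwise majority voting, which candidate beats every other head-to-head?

Grace

With single-peaked preferences on a line, the Condorcet winner is the candidate closest to the median voter.
The median voter (position 5) is closest to Grace at 9.
Check: Grace vs Bob — voters closer to Grace: 4 of 5.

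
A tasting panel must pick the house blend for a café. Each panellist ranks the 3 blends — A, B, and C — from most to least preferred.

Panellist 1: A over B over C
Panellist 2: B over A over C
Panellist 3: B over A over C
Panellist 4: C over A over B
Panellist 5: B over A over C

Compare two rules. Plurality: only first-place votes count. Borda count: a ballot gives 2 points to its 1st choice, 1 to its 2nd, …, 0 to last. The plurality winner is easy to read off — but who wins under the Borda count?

Plurality first-place counts: A 1, B 3, C 1 → B.
Borda totals: A 6, B 7, C 2 → B.

B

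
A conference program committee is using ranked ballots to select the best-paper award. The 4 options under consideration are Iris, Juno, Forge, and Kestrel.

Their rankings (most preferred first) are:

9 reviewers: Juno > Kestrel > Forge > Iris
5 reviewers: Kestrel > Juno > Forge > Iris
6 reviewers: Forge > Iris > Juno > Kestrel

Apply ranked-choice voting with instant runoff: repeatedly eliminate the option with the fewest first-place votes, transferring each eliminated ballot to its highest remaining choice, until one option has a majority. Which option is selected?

Round 1: Juno 9, Forge 6, Kestrel 5, Iris 0. Iris has the fewest and is eliminated.
Round 2: Juno 9, Forge 6, Kestrel 5. Kestrel has the fewest and is eliminated.
Round 3: Juno 14, Forge 6. Juno has a majority.

Juno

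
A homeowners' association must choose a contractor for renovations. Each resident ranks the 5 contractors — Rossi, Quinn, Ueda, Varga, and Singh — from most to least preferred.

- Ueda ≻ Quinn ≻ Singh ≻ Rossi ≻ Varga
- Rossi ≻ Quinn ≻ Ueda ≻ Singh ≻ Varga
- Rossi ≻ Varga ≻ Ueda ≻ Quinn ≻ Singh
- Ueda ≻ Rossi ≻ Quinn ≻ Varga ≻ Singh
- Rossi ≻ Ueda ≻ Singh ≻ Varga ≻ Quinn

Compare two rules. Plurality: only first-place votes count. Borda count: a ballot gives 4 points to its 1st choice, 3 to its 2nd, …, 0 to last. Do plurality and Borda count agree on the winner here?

Plurality first-place counts: Rossi 3, Quinn 0, Ueda 2, Varga 0, Singh 0 → Rossi.
Borda totals: Rossi 16, Quinn 9, Ueda 15, Varga 5, Singh 5 → Rossi.
The two rules agree on Rossi.

Yes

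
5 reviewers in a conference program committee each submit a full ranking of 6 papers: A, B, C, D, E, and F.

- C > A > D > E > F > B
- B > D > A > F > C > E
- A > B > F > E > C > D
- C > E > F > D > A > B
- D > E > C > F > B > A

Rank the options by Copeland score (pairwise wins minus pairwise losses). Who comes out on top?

C

Pairwise results:
  A vs B: A wins 3–2.
  A vs C: C wins 3–2.
  A vs D: D wins 3–2.
  A vs E: A wins 3–2.
  A vs F: A wins 3–2.
  B vs C: C wins 3–2.
  B vs D: D wins 3–2.
  B vs E: E wins 3–2.
  B vs F: F wins 3–2.
  C vs D: C wins 3–2.
  C vs E: C wins 3–2.
  C vs F: C wins 3–2.
  D vs E: D wins 3–2.
  D vs F: D wins 3–2.
  E vs F: E wins 3–2.
Copeland scores (wins − losses):
  A: 3 − 2 = 1
  B: 0 − 5 = -5
  C: 5 − 0 = 5
  D: 4 − 1 = 3
  E: 2 − 3 = -1
  F: 1 − 4 = -3
C has the best Copeland score.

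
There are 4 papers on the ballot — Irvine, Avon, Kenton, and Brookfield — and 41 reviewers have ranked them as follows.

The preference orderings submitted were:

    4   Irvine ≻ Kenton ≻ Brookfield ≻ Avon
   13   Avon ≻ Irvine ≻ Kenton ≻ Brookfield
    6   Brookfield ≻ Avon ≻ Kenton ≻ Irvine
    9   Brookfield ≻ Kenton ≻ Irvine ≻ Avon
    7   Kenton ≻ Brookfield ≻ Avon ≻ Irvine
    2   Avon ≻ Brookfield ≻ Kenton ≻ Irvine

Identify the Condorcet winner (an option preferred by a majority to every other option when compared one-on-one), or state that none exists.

Head-to-head results (41 voters total):
Irvine vs Avon: Avon wins 28–13.
Irvine vs Kenton: Kenton wins 24–17.
Irvine vs Brookfield: Brookfield wins 24–17.
Avon vs Kenton: Avon wins 21–20.
Avon vs Brookfield: Brookfield wins 26–15.
Kenton vs Brookfield: Kenton wins 24–17.
No candidate beats all others: Avon beats Kenton beats Brookfield beats Avon, a majority cycle.

No Condorcet winner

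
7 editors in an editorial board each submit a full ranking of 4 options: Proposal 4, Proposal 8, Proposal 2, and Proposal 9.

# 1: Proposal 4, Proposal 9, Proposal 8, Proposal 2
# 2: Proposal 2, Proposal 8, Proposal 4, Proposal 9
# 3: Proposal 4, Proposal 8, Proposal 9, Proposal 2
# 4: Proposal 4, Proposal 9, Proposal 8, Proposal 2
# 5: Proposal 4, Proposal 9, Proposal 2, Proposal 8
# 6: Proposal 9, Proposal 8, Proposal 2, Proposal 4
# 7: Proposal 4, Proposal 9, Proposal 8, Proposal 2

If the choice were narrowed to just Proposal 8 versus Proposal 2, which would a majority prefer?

Proposal 8

Ballots ranking Proposal 8 above Proposal 2: 5.
Ballots ranking Proposal 2 above Proposal 8: 2.
Proposal 8 wins the head-to-head, 5–2.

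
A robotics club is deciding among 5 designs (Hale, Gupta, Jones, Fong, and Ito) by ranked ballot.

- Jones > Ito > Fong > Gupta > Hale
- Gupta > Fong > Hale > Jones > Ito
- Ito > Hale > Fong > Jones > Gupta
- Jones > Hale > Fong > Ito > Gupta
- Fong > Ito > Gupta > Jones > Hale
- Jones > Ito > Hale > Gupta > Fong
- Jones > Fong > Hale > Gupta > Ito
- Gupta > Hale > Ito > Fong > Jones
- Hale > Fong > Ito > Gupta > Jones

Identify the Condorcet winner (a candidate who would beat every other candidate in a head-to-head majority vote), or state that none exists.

Head-to-head results (9 voters total):
Hale vs Gupta: Hale wins 5–4.
Hale vs Jones: Jones wins 5–4.
Hale vs Fong: Hale wins 5–4.
Hale vs Ito: Hale wins 5–4.
Gupta vs Jones: Jones wins 5–4.
Gupta vs Fong: Fong wins 6–3.
Gupta vs Ito: Ito wins 6–3.
Jones vs Fong: Fong wins 5–4.
Jones vs Ito: Jones wins 5–4.
Fong vs Ito: Fong wins 5–4.
No candidate beats all others: Hale beats Fong beats Jones beats Hale, a majority cycle.

No Condorcet winner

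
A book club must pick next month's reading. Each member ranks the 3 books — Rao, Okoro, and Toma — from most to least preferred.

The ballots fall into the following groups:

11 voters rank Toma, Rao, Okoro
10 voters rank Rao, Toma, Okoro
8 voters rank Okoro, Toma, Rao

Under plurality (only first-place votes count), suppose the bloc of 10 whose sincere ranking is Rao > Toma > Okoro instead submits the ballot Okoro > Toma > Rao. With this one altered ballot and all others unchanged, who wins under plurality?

First-place totals with the altered ballot: Rao 0, Okoro 18, Toma 11.
The switch changes the winner from Toma to Okoro.

Okoro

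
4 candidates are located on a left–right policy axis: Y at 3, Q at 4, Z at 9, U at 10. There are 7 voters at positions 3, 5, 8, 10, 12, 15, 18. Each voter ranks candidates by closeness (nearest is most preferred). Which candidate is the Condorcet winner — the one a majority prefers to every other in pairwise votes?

With single-peaked preferences on a line, the Condorcet winner is the candidate closest to the median voter.
The median voter (position 10) is closest to U at 10.
Check: U vs Y — voters closer to U: 5 of 7.

U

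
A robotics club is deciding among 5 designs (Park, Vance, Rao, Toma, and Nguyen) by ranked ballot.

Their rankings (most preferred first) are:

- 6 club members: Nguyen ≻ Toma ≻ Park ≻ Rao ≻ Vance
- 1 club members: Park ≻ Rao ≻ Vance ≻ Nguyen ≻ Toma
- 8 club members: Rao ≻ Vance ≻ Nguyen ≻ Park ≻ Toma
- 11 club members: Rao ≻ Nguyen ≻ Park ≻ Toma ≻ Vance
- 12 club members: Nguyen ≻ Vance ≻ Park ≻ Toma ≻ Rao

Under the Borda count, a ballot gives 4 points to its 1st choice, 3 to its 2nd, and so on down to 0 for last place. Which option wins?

Nguyen

Borda scores:
  Park: 6·2 + 4 + 8·1 + 11·2 + 12·2 = 70
  Vance: 6·0 + 2 + 8·3 + 11·0 + 12·3 = 62
  Rao: 6·1 + 3 + 8·4 + 11·4 + 12·0 = 85
  Toma: 6·3 + 0 + 8·0 + 11·1 + 12·1 = 41
  Nguyen: 6·4 + 1 + 8·2 + 11·3 + 12·4 = 122
Nguyen has the highest total.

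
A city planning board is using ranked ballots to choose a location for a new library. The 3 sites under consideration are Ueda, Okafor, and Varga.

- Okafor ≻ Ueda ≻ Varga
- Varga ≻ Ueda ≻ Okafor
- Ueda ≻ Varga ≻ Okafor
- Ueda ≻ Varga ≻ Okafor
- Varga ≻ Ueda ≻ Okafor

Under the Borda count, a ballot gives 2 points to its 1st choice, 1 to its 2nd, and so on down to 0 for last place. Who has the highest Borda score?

Ueda

Borda scores:
  Ueda: 1 + 1 + 2 + 2 + 1 = 7
  Okafor: 2 + 0 + 0 + 0 + 0 = 2
  Varga: 0 + 2 + 1 + 1 + 2 = 6
Ueda has the highest total.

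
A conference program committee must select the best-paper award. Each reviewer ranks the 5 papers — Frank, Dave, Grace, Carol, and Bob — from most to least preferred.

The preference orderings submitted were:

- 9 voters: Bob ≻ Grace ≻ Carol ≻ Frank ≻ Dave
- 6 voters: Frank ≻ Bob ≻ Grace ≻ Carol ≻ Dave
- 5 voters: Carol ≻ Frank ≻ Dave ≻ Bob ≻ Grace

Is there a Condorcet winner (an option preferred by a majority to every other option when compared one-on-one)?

No

Head-to-head results (20 voters total):
Frank vs Dave: Frank wins 20–0.
Frank vs Grace: Frank wins 11–9.
Frank vs Carol: Carol wins 14–6.
Frank vs Bob: Frank wins 11–9.
Dave vs Grace: Grace wins 15–5.
Dave vs Carol: Carol wins 20–0.
Dave vs Bob: Bob wins 15–5.
Grace vs Carol: Grace wins 15–5.
Grace vs Bob: Bob wins 20–0.
Carol vs Bob: Bob wins 15–5.
No candidate beats all others: Frank beats Grace beats Carol beats Frank, a majority cycle.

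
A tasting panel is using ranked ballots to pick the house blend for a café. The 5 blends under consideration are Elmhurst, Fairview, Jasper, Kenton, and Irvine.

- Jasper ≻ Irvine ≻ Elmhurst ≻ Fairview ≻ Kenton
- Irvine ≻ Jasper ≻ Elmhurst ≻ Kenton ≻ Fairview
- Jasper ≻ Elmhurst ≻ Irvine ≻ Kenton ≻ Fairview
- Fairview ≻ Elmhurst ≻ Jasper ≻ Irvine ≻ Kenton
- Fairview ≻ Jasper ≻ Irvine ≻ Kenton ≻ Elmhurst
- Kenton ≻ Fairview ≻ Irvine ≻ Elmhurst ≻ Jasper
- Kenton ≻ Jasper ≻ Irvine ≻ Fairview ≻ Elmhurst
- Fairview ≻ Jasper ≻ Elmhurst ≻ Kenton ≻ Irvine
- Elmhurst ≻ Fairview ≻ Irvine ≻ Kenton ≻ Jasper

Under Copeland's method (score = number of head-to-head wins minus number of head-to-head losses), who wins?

Pairwise results:
  Elmhurst vs Fairview: Fairview wins 5–4.
  Elmhurst vs Jasper: Jasper wins 6–3.
  Elmhurst vs Kenton: Elmhurst wins 6–3.
  Elmhurst vs Irvine: Irvine wins 5–4.
  Fairview vs Jasper: Fairview wins 5–4.
  Fairview vs Kenton: Fairview wins 5–4.
  Fairview vs Irvine: Fairview wins 5–4.
  Jasper vs Kenton: Jasper wins 6–3.
  Jasper vs Irvine: Jasper wins 6–3.
  Kenton vs Irvine: Irvine wins 6–3.
Copeland scores (wins − losses):
  Elmhurst: 1 − 3 = -2
  Fairview: 4 − 0 = 4
  Jasper: 3 − 1 = 2
  Kenton: 0 − 4 = -4
  Irvine: 2 − 2 = 0
Fairview has the best Copeland score.

Fairview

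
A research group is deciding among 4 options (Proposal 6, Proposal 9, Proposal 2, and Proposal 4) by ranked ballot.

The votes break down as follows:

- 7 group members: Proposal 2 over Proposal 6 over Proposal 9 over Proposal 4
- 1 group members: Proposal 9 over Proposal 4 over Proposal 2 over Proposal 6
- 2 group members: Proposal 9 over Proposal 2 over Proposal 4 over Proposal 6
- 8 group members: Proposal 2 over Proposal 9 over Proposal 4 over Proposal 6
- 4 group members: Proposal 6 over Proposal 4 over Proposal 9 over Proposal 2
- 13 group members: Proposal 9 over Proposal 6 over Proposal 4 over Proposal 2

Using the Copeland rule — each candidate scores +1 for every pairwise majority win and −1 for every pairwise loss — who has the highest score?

Proposal 9

Pairwise results:
  Proposal 6 vs Proposal 9: Proposal 9 wins 24–11.
  Proposal 6 vs Proposal 2: Proposal 2 wins 18–17.
  Proposal 6 vs Proposal 4: Proposal 6 wins 24–11.
  Proposal 9 vs Proposal 2: Proposal 9 wins 20–15.
  Proposal 9 vs Proposal 4: Proposal 9 wins 31–4.
  Proposal 2 vs Proposal 4: Proposal 4 wins 18–17.
Copeland scores (wins − losses):
  Proposal 6: 1 − 2 = -1
  Proposal 9: 3 − 0 = 3
  Proposal 2: 1 − 2 = -1
  Proposal 4: 1 − 2 = -1
Proposal 9 has the best Copeland score.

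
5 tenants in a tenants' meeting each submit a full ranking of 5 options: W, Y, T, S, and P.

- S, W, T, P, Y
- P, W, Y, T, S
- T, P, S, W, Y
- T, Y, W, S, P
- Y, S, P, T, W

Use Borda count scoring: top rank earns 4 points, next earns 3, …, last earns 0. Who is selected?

T

Borda scores:
  W: 3 + 3 + 1 + 2 + 0 = 9
  Y: 0 + 2 + 0 + 3 + 4 = 9
  T: 2 + 1 + 4 + 4 + 1 = 12
  S: 4 + 0 + 2 + 1 + 3 = 10
  P: 1 + 4 + 3 + 0 + 2 = 10
T has the highest total.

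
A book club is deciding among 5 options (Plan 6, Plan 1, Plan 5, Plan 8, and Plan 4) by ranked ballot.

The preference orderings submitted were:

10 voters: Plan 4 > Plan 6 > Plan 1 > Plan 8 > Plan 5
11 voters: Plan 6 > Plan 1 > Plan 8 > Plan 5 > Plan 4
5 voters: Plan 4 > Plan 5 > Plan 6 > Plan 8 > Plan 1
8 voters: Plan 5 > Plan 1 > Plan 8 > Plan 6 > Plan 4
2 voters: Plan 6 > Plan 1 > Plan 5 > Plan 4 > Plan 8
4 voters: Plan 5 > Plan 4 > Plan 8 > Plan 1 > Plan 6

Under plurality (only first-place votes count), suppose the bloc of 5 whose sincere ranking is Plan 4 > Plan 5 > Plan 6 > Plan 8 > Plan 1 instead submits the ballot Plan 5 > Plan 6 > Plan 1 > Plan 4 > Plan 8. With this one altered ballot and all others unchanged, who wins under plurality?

Plan 5

First-place totals with the altered ballot: Plan 6 13, Plan 1 0, Plan 5 17, Plan 8 0, Plan 4 10.
The switch changes the winner from Plan 4 to Plan 5.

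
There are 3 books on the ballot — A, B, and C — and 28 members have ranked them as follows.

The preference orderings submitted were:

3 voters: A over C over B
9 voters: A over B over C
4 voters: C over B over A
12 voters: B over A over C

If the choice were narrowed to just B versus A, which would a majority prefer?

Ballots ranking B above A: 4+12 = 16.
Ballots ranking A above B: 3+9 = 12.
B wins the head-to-head, 16–12.

B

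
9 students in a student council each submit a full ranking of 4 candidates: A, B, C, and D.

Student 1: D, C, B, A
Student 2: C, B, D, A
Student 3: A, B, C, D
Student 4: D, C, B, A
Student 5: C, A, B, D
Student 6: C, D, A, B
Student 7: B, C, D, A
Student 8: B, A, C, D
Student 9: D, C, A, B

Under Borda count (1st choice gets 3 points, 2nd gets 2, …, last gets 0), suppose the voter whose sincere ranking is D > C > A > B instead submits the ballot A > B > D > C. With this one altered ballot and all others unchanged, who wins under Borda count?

C

Borda totals with the altered ballot: A 11, B 15, C 17, D 11.
The winner is unchanged: still C.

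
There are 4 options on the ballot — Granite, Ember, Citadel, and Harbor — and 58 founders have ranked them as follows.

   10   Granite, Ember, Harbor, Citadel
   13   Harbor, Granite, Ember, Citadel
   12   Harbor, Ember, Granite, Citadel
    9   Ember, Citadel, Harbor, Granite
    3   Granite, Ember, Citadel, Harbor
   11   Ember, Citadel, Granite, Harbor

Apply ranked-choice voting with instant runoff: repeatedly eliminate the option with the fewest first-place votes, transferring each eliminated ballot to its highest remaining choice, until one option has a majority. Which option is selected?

Round 1: Harbor 25, Ember 20, Granite 13, Citadel 0. Citadel has the fewest and is eliminated.
Round 2: Harbor 25, Ember 20, Granite 13. Granite has the fewest and is eliminated.
Round 3: Ember 33, Harbor 25. Ember has a majority.

Ember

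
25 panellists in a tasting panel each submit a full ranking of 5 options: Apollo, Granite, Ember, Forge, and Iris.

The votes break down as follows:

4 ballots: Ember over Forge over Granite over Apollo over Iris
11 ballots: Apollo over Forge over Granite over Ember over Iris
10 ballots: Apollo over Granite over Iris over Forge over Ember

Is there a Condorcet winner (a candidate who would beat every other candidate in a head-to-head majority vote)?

Head-to-head results (25 voters total):
Apollo vs Granite: Apollo wins 21–4.
Apollo vs Ember: Apollo wins 21–4.
Apollo vs Forge: Apollo wins 21–4.
Apollo vs Iris: Apollo wins 25–0.
Granite vs Ember: Granite wins 21–4.
Granite vs Forge: Forge wins 15–10.
Granite vs Iris: Granite wins 25–0.
Ember vs Forge: Forge wins 21–4.
Ember vs Iris: Ember wins 15–10.
Forge vs Iris: Forge wins 15–10.
Apollo beats each rival — Granite (21–4), Ember (21–4), Forge (21–4), Iris (25–0) — so Apollo is the Condorcet winner.

Yes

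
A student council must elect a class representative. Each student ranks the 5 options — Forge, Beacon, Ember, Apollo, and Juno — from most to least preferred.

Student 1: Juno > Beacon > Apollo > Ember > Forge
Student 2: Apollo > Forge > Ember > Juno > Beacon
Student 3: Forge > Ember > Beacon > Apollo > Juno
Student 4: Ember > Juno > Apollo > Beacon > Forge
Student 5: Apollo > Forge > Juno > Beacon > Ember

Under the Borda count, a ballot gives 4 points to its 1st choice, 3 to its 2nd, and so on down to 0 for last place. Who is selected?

Apollo

Borda scores:
  Forge: 0 + 3 + 4 + 0 + 3 = 10
  Beacon: 3 + 0 + 2 + 1 + 1 = 7
  Ember: 1 + 2 + 3 + 4 + 0 = 10
  Apollo: 2 + 4 + 1 + 2 + 4 = 13
  Juno: 4 + 1 + 0 + 3 + 2 = 10
Apollo has the highest total.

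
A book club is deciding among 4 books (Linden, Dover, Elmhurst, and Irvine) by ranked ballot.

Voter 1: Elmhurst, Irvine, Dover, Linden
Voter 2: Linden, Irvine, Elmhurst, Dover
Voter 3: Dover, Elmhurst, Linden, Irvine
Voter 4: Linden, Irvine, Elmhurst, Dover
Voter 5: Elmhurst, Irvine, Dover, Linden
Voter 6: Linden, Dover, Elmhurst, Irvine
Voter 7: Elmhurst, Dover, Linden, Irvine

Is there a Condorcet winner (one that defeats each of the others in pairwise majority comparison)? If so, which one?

Head-to-head results (7 voters total):
Linden vs Dover: Dover wins 4–3.
Linden vs Elmhurst: Elmhurst wins 4–3.
Linden vs Irvine: Linden wins 5–2.
Dover vs Elmhurst: Elmhurst wins 5–2.
Dover vs Irvine: Irvine wins 4–3.
Elmhurst vs Irvine: Elmhurst wins 5–2.
Elmhurst beats each rival — Linden (4–3), Dover (5–2), Irvine (5–2) — so Elmhurst is the Condorcet winner.

Elmhurst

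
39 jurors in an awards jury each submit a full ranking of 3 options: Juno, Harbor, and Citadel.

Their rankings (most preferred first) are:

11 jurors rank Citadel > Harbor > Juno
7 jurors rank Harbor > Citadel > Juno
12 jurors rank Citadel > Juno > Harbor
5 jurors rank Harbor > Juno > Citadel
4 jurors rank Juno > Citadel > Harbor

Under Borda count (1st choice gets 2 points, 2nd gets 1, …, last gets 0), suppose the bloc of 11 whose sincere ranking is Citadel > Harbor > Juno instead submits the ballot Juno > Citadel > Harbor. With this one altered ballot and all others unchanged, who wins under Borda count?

Borda totals with the altered ballot: Juno 47, Harbor 24, Citadel 46.
The switch changes the winner from Citadel to Juno.

Juno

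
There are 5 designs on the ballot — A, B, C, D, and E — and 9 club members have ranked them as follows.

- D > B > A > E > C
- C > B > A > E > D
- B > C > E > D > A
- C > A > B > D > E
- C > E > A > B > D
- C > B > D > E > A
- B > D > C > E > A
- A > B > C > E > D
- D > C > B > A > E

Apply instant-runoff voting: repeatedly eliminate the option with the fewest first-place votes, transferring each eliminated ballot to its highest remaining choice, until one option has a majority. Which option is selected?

Round 1: C 4, B 2, D 2, A 1, E 0. E has the fewest and is eliminated.
Round 2: C 4, B 2, D 2, A 1. A has the fewest and is eliminated.
Round 3: C 4, B 3, D 2. D has the fewest and is eliminated.
Round 4: C 5, B 4. C has a majority.

C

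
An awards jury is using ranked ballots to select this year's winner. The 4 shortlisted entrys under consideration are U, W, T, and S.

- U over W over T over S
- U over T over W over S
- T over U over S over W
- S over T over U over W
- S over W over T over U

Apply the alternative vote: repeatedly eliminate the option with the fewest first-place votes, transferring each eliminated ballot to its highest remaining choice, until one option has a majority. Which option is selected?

U

Round 1: U 2, S 2, T 1, W 0. W has the fewest and is eliminated.
Round 2: U 2, S 2, T 1. T has the fewest and is eliminated.
Round 3: U 3, S 2. U has a majority.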